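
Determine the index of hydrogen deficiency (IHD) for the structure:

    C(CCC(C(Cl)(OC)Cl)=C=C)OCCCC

Molecular formula from the SMILES: C12H20Cl2O2.
DoU = (2C + 2 + N − H − X)/2 = (2·12 + 2 + 0 − 20 − 2)/2 = 4/2 = 2.
(Structurally: 0 ring(s) + 2 π bond(s) = 2.)

2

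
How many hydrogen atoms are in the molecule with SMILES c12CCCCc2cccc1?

12

Hydrogens are implicit in SMILES; fill each atom to its normal valence:
  4 × C: 2 H each → 8
  4 × C (aromatic): 1 H each → 4
  2 × C (aromatic): no H
  Total hydrogens = 12.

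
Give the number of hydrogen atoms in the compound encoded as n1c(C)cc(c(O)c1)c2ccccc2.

11

Hydrogens are implicit in SMILES; fill each atom to its normal valence:
  7 × C (aromatic): 1 H each → 7
  4 × C (aromatic): no H
  1 × C: 3 H
  1 × N (aromatic): no H
  1 × O: 1 H
  Total hydrogens = 11.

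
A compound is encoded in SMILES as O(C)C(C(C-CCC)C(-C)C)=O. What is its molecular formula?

C10H20O2

Heavy atoms from the SMILES: 10 C, 2 O.
Implicit hydrogens by atom environment:
  4 × C: 3 H each → 12
  3 × C: 2 H each → 6
  2 × C: 1 H each → 2
  2 × O: no H
  1 × C: no H
  Total hydrogens = 20.
Molecular formula: C10H20O2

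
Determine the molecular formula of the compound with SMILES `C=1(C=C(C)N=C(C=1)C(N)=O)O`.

Heavy atoms from the SMILES: 7 C, 2 N, 2 O.
Implicit hydrogens by atom environment:
  3 × C (aromatic): no H
  2 × C (aromatic): 1 H each → 2
  1 × C: 3 H
  1 × C: no H
  1 × N: 2 H
  1 × N (aromatic): no H
  1 × O: 1 H
  1 × O: no H
  Total hydrogens = 8.
Molecular formula: C7H8N2O2

C7H8N2O2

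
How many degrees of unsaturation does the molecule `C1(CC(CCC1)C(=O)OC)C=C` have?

3

Molecular formula from the SMILES: C10H16O2.
DoU = (2C + 2 + N − H − X)/2 = (2·10 + 2 + 0 − 16 − 0)/2 = 6/2 = 3.
(Structurally: 1 ring(s) + 2 π bond(s) = 3.)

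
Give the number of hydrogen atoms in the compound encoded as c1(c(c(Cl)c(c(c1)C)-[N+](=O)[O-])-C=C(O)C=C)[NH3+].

12

Hydrogens are implicit in SMILES; fill each atom to its normal valence:
  5 × C (aromatic): no H
  2 × C: 1 H each → 2
  1 × C: 3 H
  1 × C: 2 H
  1 × C (aromatic): 1 H
  1 × C: no H
  1 × Cl: no H
  1 × N (charge +1): 3 H
  1 × N (charge +1): no H
  1 × O: 1 H
  1 × O: no H
  1 × O (charge -1): no H
  Total hydrogens = 12.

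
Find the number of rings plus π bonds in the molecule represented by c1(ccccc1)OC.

4

Molecular formula from the SMILES: C7H8O.
DoU = (2C + 2 + N − H − X)/2 = (2·7 + 2 + 0 − 8 − 0)/2 = 8/2 = 4.
(Structurally: 1 ring(s) + 3 π bond(s) = 4.)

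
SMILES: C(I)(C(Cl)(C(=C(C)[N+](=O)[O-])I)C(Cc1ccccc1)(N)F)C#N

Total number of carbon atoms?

14

The symbol for carbon appears 14 times in the SMILES. Lowercase c denotes aromatic carbon and counts toward C.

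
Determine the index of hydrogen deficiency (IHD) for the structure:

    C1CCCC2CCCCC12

2

Molecular formula from the SMILES: C10H18.
DoU = (2C + 2 + N − H − X)/2 = (2·10 + 2 + 0 − 18 − 0)/2 = 4/2 = 2.
(Structurally: 2 ring(s) + 0 π bond(s) = 2.)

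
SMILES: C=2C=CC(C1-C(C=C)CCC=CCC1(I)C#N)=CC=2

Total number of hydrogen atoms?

18

Hydrogens are implicit in SMILES; fill each atom to its normal valence:
  5 × C: 1 H each → 5
  5 × C (aromatic): 1 H each → 5
  4 × C: 2 H each → 8
  2 × C: no H
  1 × C (aromatic): no H
  1 × I: no H
  1 × N: no H
  Total hydrogens = 18.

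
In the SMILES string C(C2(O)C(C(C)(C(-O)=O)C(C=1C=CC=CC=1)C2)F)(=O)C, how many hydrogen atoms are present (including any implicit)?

17

Hydrogens are implicit in SMILES; fill each atom to its normal valence:
  5 × C (aromatic): 1 H each → 5
  4 × C: no H
  2 × C: 3 H each → 6
  2 × C: 1 H each → 2
  2 × O: 1 H each → 2
  2 × O: no H
  1 × C: 2 H
  1 × C (aromatic): no H
  1 × F: no H
  Total hydrogens = 17.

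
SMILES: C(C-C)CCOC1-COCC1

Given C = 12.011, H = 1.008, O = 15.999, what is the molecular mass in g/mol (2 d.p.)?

Molecular formula: C9H18O2.
M = 9×12.011 + 18×1.008 + 2×15.999 = 158.24 g/mol.

158.24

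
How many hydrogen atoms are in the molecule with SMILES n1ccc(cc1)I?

4

Hydrogens are implicit in SMILES; fill each atom to its normal valence:
  4 × C (aromatic): 1 H each → 4
  1 × C (aromatic): no H
  1 × I: no H
  1 × N (aromatic): no H
  Total hydrogens = 4.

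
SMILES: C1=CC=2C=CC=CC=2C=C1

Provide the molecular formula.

Heavy atoms from the SMILES: 10 C.
Implicit hydrogens by atom environment:
  8 × C (aromatic): 1 H each → 8
  2 × C (aromatic): no H
  Total hydrogens = 8.
Molecular formula: C10H8

C10H8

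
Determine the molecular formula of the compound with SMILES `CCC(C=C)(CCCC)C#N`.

Heavy atoms from the SMILES: 10 C, 1 N.
Implicit hydrogens by atom environment:
  5 × C: 2 H each → 10
  2 × C: 3 H each → 6
  2 × C: no H
  1 × C: 1 H
  1 × N: no H
  Total hydrogens = 17.
Molecular formula: C10H17N

C10H17N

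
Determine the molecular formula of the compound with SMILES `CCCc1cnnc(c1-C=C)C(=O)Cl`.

C10H11ClN2O

Heavy atoms from the SMILES: 10 C, 1 Cl, 2 N, 1 O.
Implicit hydrogens by atom environment:
  3 × C: 2 H each → 6
  3 × C (aromatic): no H
  2 × N (aromatic): no H
  1 × C: 3 H
  1 × C (aromatic): 1 H
  1 × C: 1 H
  1 × C: no H
  1 × Cl: no H
  1 × O: no H
  Total hydrogens = 11.
Molecular formula: C10H11ClN2O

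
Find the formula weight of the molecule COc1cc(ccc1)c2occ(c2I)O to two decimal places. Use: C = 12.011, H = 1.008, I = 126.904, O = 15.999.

316.09

Molecular formula: C11H9IO3.
M = 11×12.011 + 9×1.008 + 1×126.904 + 3×15.999 = 316.09 g/mol.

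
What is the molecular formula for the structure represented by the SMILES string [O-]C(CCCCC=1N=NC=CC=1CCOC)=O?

C12H17N2O3-

Heavy atoms from the SMILES: 12 C, 2 N, 3 O.
Implicit hydrogens by atom environment:
  6 × C: 2 H each → 12
  2 × C (aromatic): 1 H each → 2
  2 × C (aromatic): no H
  2 × N (aromatic): no H
  2 × O: no H
  1 × C: 3 H
  1 × C: no H
  1 × O (charge -1): no H
  Total hydrogens = 17.
Net charge -1.
Molecular formula: C12H17N2O3-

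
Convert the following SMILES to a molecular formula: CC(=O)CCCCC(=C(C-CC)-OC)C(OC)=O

C14H24O4

Heavy atoms from the SMILES: 14 C, 4 O.
Implicit hydrogens by atom environment:
  6 × C: 2 H each → 12
  4 × C: 3 H each → 12
  4 × C: no H
  4 × O: no H
  Total hydrogens = 24.
Molecular formula: C14H24O4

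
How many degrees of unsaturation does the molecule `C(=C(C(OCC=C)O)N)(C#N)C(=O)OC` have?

5

Molecular formula from the SMILES: C9H12N2O4.
DoU = (2C + 2 + N − H − X)/2 = (2·9 + 2 + 2 − 12 − 0)/2 = 10/2 = 5.
(Structurally: 0 ring(s) + 5 π bond(s) = 5.)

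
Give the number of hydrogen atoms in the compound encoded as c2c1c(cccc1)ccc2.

Hydrogens are implicit in SMILES; fill each atom to its normal valence:
  8 × C (aromatic): 1 H each → 8
  2 × C (aromatic): no H
  Total hydrogens = 8.

8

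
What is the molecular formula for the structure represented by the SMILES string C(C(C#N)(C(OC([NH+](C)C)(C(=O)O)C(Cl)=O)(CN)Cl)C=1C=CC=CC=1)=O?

Heavy atoms from the SMILES: 16 C, 2 Cl, 3 N, 5 O.
Implicit hydrogens by atom environment:
  6 × C: no H
  5 × C (aromatic): 1 H each → 5
  4 × O: no H
  2 × C: 3 H each → 6
  2 × Cl: no H
  1 × C: 2 H
  1 × C: 1 H
  1 × C (aromatic): no H
  1 × N: 2 H
  1 × N (charge +1): 1 H
  1 × N: no H
  1 × O: 1 H
  Total hydrogens = 18.
Net charge +1.
Molecular formula: C16H18Cl2N3O5+

C16H18Cl2N3O5+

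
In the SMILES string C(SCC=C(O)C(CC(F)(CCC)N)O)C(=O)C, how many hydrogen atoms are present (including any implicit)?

Hydrogens are implicit in SMILES; fill each atom to its normal valence:
  5 × C: 2 H each → 10
  3 × C: no H
  2 × C: 3 H each → 6
  2 × C: 1 H each → 2
  2 × O: 1 H each → 2
  1 × F: no H
  1 × N: 2 H
  1 × O: no H
  1 × S: no H
  Total hydrogens = 22.

22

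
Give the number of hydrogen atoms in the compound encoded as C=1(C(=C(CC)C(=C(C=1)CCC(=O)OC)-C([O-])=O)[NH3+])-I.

Hydrogens are implicit in SMILES; fill each atom to its normal valence:
  5 × C (aromatic): no H
  3 × C: 2 H each → 6
  3 × O: no H
  2 × C: 3 H each → 6
  2 × C: no H
  1 × C (aromatic): 1 H
  1 × I: no H
  1 × N (charge +1): 3 H
  1 × O (charge -1): no H
  Total hydrogens = 16.

16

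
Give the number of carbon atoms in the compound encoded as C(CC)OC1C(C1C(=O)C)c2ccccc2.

The symbol for carbon appears 14 times in the SMILES. Lowercase c denotes aromatic carbon and counts toward C.

14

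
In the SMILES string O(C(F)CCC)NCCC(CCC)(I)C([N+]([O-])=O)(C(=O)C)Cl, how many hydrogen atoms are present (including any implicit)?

Hydrogens are implicit in SMILES; fill each atom to its normal valence:
  6 × C: 2 H each → 12
  3 × C: 3 H each → 9
  3 × C: no H
  3 × O: no H
  1 × C: 1 H
  1 × Cl: no H
  1 × F: no H
  1 × I: no H
  1 × N: 1 H
  1 × N (charge +1): no H
  1 × O (charge -1): no H
  Total hydrogens = 23.

23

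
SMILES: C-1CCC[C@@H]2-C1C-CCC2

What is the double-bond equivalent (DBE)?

2

Molecular formula from the SMILES: C10H18.
DoU = (2C + 2 + N − H − X)/2 = (2·10 + 2 + 0 − 18 − 0)/2 = 4/2 = 2.
(Structurally: 2 ring(s) + 0 π bond(s) = 2.)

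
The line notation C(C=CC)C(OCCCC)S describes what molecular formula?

C9H18OS

Heavy atoms from the SMILES: 9 C, 1 O, 1 S.
Implicit hydrogens by atom environment:
  4 × C: 2 H each → 8
  3 × C: 1 H each → 3
  2 × C: 3 H each → 6
  1 × O: no H
  1 × S: 1 H
  Total hydrogens = 18.
Molecular formula: C9H18OS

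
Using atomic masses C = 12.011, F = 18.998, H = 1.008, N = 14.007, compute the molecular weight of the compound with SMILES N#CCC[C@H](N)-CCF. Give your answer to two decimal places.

Molecular formula: C6H11FN2.
M = 6×12.011 + 1×18.998 + 11×1.008 + 2×14.007 = 130.17 g/mol.

130.17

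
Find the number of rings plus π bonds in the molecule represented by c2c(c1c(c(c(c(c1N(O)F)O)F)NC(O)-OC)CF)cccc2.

Molecular formula from the SMILES: C15H15F3N2O4.
DoU = (2C + 2 + N − H − X)/2 = (2·15 + 2 + 2 − 15 − 3)/2 = 16/2 = 8.
(Structurally: 2 ring(s) + 6 π bond(s) = 8.)

8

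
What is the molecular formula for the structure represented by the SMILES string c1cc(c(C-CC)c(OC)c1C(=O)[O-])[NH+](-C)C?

C13H19NO3

Heavy atoms from the SMILES: 13 C, 1 N, 3 O.
Implicit hydrogens by atom environment:
  4 × C: 3 H each → 12
  4 × C (aromatic): no H
  2 × C: 2 H each → 4
  2 × C (aromatic): 1 H each → 2
  2 × O: no H
  1 × C: no H
  1 × N (charge +1): 1 H
  1 × O (charge -1): no H
  Total hydrogens = 19.
Molecular formula: C13H19NO3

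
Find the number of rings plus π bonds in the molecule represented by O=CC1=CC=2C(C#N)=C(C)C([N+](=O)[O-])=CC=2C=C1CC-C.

Molecular formula from the SMILES: C16H14N2O3.
DoU = (2C + 2 + N − H − X)/2 = (2·16 + 2 + 2 − 14 − 0)/2 = 22/2 = 11.
(Structurally: 2 ring(s) + 9 π bond(s) = 11.)

11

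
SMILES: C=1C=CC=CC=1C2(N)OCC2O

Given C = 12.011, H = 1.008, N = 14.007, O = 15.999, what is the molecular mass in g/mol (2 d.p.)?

Molecular formula: C9H11NO2.
M = 9×12.011 + 11×1.008 + 1×14.007 + 2×15.999 = 165.19 g/mol.

165.19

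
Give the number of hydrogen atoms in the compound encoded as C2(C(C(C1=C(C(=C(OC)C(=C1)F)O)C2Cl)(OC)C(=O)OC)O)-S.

Hydrogens are implicit in SMILES; fill each atom to its normal valence:
  5 × C (aromatic): no H
  4 × O: no H
  3 × C: 3 H each → 9
  3 × C: 1 H each → 3
  2 × C: no H
  2 × O: 1 H each → 2
  1 × C (aromatic): 1 H
  1 × Cl: no H
  1 × F: no H
  1 × S: 1 H
  Total hydrogens = 16.

16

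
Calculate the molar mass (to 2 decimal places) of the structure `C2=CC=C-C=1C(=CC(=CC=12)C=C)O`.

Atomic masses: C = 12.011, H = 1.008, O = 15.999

Molecular formula: C12H10O.
M = 12×12.011 + 10×1.008 + 1×15.999 = 170.21 g/mol.

170.21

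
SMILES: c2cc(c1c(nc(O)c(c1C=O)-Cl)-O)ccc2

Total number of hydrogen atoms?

8

Hydrogens are implicit in SMILES; fill each atom to its normal valence:
  6 × C (aromatic): no H
  5 × C (aromatic): 1 H each → 5
  2 × O: 1 H each → 2
  1 × C: 1 H
  1 × Cl: no H
  1 × N (aromatic): no H
  1 × O: no H
  Total hydrogens = 8.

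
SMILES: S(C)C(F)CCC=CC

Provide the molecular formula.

Heavy atoms from the SMILES: 7 C, 1 F, 1 S.
Implicit hydrogens by atom environment:
  3 × C: 1 H each → 3
  2 × C: 3 H each → 6
  2 × C: 2 H each → 4
  1 × F: no H
  1 × S: no H
  Total hydrogens = 13.
Molecular formula: C7H13FS

C7H13FS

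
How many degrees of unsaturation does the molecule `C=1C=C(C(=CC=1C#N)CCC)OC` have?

6

Molecular formula from the SMILES: C11H13NO.
DoU = (2C + 2 + N − H − X)/2 = (2·11 + 2 + 1 − 13 − 0)/2 = 12/2 = 6.
(Structurally: 1 ring(s) + 5 π bond(s) = 6.)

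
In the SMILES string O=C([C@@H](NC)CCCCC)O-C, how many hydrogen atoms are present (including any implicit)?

19

Hydrogens are implicit in SMILES; fill each atom to its normal valence:
  4 × C: 2 H each → 8
  3 × C: 3 H each → 9
  2 × O: no H
  1 × C: 1 H
  1 × C: no H
  1 × N: 1 H
  Total hydrogens = 19.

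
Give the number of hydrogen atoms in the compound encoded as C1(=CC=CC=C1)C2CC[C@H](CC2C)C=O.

18

Hydrogens are implicit in SMILES; fill each atom to its normal valence:
  5 × C (aromatic): 1 H each → 5
  4 × C: 1 H each → 4
  3 × C: 2 H each → 6
  1 × C: 3 H
  1 × C (aromatic): no H
  1 × O: no H
  Total hydrogens = 18.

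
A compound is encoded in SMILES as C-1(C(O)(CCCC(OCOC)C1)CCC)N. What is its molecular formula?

Heavy atoms from the SMILES: 12 C, 1 N, 3 O.
Implicit hydrogens by atom environment:
  7 × C: 2 H each → 14
  2 × C: 3 H each → 6
  2 × C: 1 H each → 2
  2 × O: no H
  1 × C: no H
  1 × N: 2 H
  1 × O: 1 H
  Total hydrogens = 25.
Molecular formula: C12H25NO3

C12H25NO3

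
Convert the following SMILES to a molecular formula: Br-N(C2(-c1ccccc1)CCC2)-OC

C11H14BrNO

Heavy atoms from the SMILES: 1 Br, 11 C, 1 N, 1 O.
Implicit hydrogens by atom environment:
  5 × C (aromatic): 1 H each → 5
  3 × C: 2 H each → 6
  1 × Br: no H
  1 × C: 3 H
  1 × C: no H
  1 × C (aromatic): no H
  1 × N: no H
  1 × O: no H
  Total hydrogens = 14.
Molecular formula: C11H14BrNO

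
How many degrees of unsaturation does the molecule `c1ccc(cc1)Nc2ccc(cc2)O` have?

8

Molecular formula from the SMILES: C12H11NO.
DoU = (2C + 2 + N − H − X)/2 = (2·12 + 2 + 1 − 11 − 0)/2 = 16/2 = 8.
(Structurally: 2 ring(s) + 6 π bond(s) = 8.)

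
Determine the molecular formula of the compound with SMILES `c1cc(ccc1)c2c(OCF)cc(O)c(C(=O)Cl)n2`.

Heavy atoms from the SMILES: 13 C, 1 Cl, 1 F, 1 N, 3 O.
Implicit hydrogens by atom environment:
  6 × C (aromatic): 1 H each → 6
  5 × C (aromatic): no H
  2 × O: no H
  1 × C: 2 H
  1 × C: no H
  1 × Cl: no H
  1 × F: no H
  1 × N (aromatic): no H
  1 × O: 1 H
  Total hydrogens = 9.
Molecular formula: C13H9ClFNO3

C13H9ClFNO3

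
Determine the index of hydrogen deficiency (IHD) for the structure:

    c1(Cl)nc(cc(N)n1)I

4

Molecular formula from the SMILES: C4H3ClIN3.
DoU = (2C + 2 + N − H − X)/2 = (2·4 + 2 + 3 − 3 − 2)/2 = 8/2 = 4.
(Structurally: 1 ring(s) + 3 π bond(s) = 4.)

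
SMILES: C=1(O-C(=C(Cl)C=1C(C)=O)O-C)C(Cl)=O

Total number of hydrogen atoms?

Hydrogens are implicit in SMILES; fill each atom to its normal valence:
  4 × C (aromatic): no H
  3 × O: no H
  2 × C: 3 H each → 6
  2 × C: no H
  2 × Cl: no H
  1 × O (aromatic): no H
  Total hydrogens = 6.

6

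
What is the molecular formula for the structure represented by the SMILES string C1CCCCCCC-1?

Heavy atoms from the SMILES: 8 C.
Implicit hydrogens by atom environment:
  8 × C: 2 H each → 16
  Total hydrogens = 16.
Molecular formula: C8H16

C8H16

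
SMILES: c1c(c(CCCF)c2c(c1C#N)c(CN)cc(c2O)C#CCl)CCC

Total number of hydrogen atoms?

20

Hydrogens are implicit in SMILES; fill each atom to its normal valence:
  8 × C (aromatic): no H
  6 × C: 2 H each → 12
  3 × C: no H
  2 × C (aromatic): 1 H each → 2
  1 × C: 3 H
  1 × Cl: no H
  1 × F: no H
  1 × N: 2 H
  1 × N: no H
  1 × O: 1 H
  Total hydrogens = 20.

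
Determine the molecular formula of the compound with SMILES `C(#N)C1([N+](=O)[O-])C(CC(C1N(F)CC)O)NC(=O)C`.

C10H15FN4O4

Heavy atoms from the SMILES: 10 C, 1 F, 4 N, 4 O.
Implicit hydrogens by atom environment:
  3 × C: 1 H each → 3
  3 × C: no H
  2 × C: 3 H each → 6
  2 × C: 2 H each → 4
  2 × N: no H
  2 × O: no H
  1 × F: no H
  1 × N: 1 H
  1 × N (charge +1): no H
  1 × O: 1 H
  1 × O (charge -1): no H
  Total hydrogens = 15.
Molecular formula: C10H15FN4O4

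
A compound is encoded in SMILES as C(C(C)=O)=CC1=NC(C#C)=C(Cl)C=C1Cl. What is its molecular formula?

C11H7Cl2NO

Heavy atoms from the SMILES: 11 C, 2 Cl, 1 N, 1 O.
Implicit hydrogens by atom environment:
  4 × C (aromatic): no H
  3 × C: 1 H each → 3
  2 × C: no H
  2 × Cl: no H
  1 × C: 3 H
  1 × C (aromatic): 1 H
  1 × N (aromatic): no H
  1 × O: no H
  Total hydrogens = 7.
Molecular formula: C11H7Cl2NO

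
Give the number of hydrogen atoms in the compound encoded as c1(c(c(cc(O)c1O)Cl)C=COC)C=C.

Hydrogens are implicit in SMILES; fill each atom to its normal valence:
  5 × C (aromatic): no H
  3 × C: 1 H each → 3
  2 × O: 1 H each → 2
  1 × C: 3 H
  1 × C: 2 H
  1 × C (aromatic): 1 H
  1 × Cl: no H
  1 × O: no H
  Total hydrogens = 11.

11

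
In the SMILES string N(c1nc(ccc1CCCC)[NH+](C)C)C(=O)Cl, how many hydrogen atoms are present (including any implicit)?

Hydrogens are implicit in SMILES; fill each atom to its normal valence:
  3 × C: 3 H each → 9
  3 × C: 2 H each → 6
  3 × C (aromatic): no H
  2 × C (aromatic): 1 H each → 2
  1 × C: no H
  1 × Cl: no H
  1 × N: 1 H
  1 × N (charge +1): 1 H
  1 × N (aromatic): no H
  1 × O: no H
  Total hydrogens = 19.

19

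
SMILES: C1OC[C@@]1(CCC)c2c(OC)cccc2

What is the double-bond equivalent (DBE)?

5

Molecular formula from the SMILES: C13H18O2.
DoU = (2C + 2 + N − H − X)/2 = (2·13 + 2 + 0 − 18 − 0)/2 = 10/2 = 5.
(Structurally: 2 ring(s) + 3 π bond(s) = 5.)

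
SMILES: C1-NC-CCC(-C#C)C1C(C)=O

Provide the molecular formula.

Heavy atoms from the SMILES: 10 C, 1 N, 1 O.
Implicit hydrogens by atom environment:
  4 × C: 2 H each → 8
  3 × C: 1 H each → 3
  2 × C: no H
  1 × C: 3 H
  1 × N: 1 H
  1 × O: no H
  Total hydrogens = 15.
Molecular formula: C10H15NO

C10H15NO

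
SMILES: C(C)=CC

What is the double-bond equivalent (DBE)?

Molecular formula from the SMILES: C4H8.
DoU = (2C + 2 + N − H − X)/2 = (2·4 + 2 + 0 − 8 − 0)/2 = 2/2 = 1.
(Structurally: 0 ring(s) + 1 π bond(s) = 1.)

1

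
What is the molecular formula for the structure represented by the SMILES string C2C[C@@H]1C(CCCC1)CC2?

Heavy atoms from the SMILES: 10 C.
Implicit hydrogens by atom environment:
  8 × C: 2 H each → 16
  2 × C: 1 H each → 2
  Total hydrogens = 18.
Molecular formula: C10H18

C10H18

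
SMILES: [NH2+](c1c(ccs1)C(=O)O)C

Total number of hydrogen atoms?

Hydrogens are implicit in SMILES; fill each atom to its normal valence:
  2 × C (aromatic): 1 H each → 2
  2 × C (aromatic): no H
  1 × C: 3 H
  1 × C: no H
  1 × N (charge +1): 2 H
  1 × O: 1 H
  1 × O: no H
  1 × S (aromatic): no H
  Total hydrogens = 8.

8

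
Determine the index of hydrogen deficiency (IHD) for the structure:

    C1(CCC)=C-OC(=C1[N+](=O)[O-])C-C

4

Molecular formula from the SMILES: C9H13NO3.
DoU = (2C + 2 + N − H − X)/2 = (2·9 + 2 + 1 − 13 − 0)/2 = 8/2 = 4.
(Structurally: 1 ring(s) + 3 π bond(s) = 4.)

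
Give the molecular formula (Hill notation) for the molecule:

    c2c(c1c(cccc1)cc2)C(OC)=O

Heavy atoms from the SMILES: 12 C, 2 O.
Implicit hydrogens by atom environment:
  7 × C (aromatic): 1 H each → 7
  3 × C (aromatic): no H
  2 × O: no H
  1 × C: 3 H
  1 × C: no H
  Total hydrogens = 10.
Molecular formula: C12H10O2

C12H10O2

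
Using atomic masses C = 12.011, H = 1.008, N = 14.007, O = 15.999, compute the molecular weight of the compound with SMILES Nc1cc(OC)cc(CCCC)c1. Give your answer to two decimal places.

179.26

Molecular formula: C11H17NO.
M = 11×12.011 + 17×1.008 + 1×14.007 + 1×15.999 = 179.26 g/mol.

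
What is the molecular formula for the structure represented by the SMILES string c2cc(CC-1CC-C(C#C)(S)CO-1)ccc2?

Heavy atoms from the SMILES: 14 C, 1 O, 1 S.
Implicit hydrogens by atom environment:
  5 × C (aromatic): 1 H each → 5
  4 × C: 2 H each → 8
  2 × C: 1 H each → 2
  2 × C: no H
  1 × C (aromatic): no H
  1 × O: no H
  1 × S: 1 H
  Total hydrogens = 16.
Molecular formula: C14H16OS

C14H16OS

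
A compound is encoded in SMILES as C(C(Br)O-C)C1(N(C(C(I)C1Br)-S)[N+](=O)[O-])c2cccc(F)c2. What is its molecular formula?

C13H14Br2FIN2O3S

Heavy atoms from the SMILES: 2 Br, 13 C, 1 F, 1 I, 2 N, 3 O, 1 S.
Implicit hydrogens by atom environment:
  4 × C: 1 H each → 4
  4 × C (aromatic): 1 H each → 4
  2 × Br: no H
  2 × C (aromatic): no H
  2 × O: no H
  1 × C: 3 H
  1 × C: 2 H
  1 × C: no H
  1 × F: no H
  1 × I: no H
  1 × N: no H
  1 × N (charge +1): no H
  1 × O (charge -1): no H
  1 × S: 1 H
  Total hydrogens = 14.
Molecular formula: C13H14Br2FIN2O3S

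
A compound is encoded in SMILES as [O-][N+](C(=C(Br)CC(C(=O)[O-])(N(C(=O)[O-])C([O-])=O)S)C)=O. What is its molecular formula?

[C8H6BrN2O8S]3-

Heavy atoms from the SMILES: 1 Br, 8 C, 2 N, 8 O, 1 S.
Implicit hydrogens by atom environment:
  6 × C: no H
  4 × O: no H
  4 × O (charge -1): no H
  1 × Br: no H
  1 × C: 3 H
  1 × C: 2 H
  1 × N (charge +1): no H
  1 × N: no H
  1 × S: 1 H
  Total hydrogens = 6.
Net charge -3.
Molecular formula: [C8H6BrN2O8S]3-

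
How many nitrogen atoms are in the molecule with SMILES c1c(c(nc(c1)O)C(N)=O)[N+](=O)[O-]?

3

The symbol for nitrogen appears 3 times in the SMILES.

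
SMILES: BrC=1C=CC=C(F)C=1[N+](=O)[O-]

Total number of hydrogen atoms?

3

Hydrogens are implicit in SMILES; fill each atom to its normal valence:
  3 × C (aromatic): 1 H each → 3
  3 × C (aromatic): no H
  1 × Br: no H
  1 × F: no H
  1 × N (charge +1): no H
  1 × O: no H
  1 × O (charge -1): no H
  Total hydrogens = 3.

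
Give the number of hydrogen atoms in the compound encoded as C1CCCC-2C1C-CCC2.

Hydrogens are implicit in SMILES; fill each atom to its normal valence:
  8 × C: 2 H each → 16
  2 × C: 1 H each → 2
  Total hydrogens = 18.

18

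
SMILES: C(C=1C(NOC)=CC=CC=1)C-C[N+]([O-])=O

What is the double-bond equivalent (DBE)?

Molecular formula from the SMILES: C10H14N2O3.
DoU = (2C + 2 + N − H − X)/2 = (2·10 + 2 + 2 − 14 − 0)/2 = 10/2 = 5.
(Structurally: 1 ring(s) + 4 π bond(s) = 5.)

5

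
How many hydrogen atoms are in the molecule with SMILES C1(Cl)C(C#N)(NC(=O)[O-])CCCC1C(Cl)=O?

Hydrogens are implicit in SMILES; fill each atom to its normal valence:
  4 × C: no H
  3 × C: 2 H each → 6
  2 × C: 1 H each → 2
  2 × Cl: no H
  2 × O: no H
  1 × N: 1 H
  1 × N: no H
  1 × O (charge -1): no H
  Total hydrogens = 9.

9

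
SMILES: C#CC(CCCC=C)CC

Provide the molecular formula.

C10H16

Heavy atoms from the SMILES: 10 C.
Implicit hydrogens by atom environment:
  5 × C: 2 H each → 10
  3 × C: 1 H each → 3
  1 × C: 3 H
  1 × C: no H
  Total hydrogens = 16.
Molecular formula: C10H16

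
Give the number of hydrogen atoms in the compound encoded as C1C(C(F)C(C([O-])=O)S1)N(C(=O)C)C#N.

8

Hydrogens are implicit in SMILES; fill each atom to its normal valence:
  3 × C: 1 H each → 3
  3 × C: no H
  2 × N: no H
  2 × O: no H
  1 × C: 3 H
  1 × C: 2 H
  1 × F: no H
  1 × O (charge -1): no H
  1 × S: no H
  Total hydrogens = 8.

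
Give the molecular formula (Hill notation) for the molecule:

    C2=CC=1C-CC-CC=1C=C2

Heavy atoms from the SMILES: 10 C.
Implicit hydrogens by atom environment:
  4 × C: 2 H each → 8
  4 × C (aromatic): 1 H each → 4
  2 × C (aromatic): no H
  Total hydrogens = 12.
Molecular formula: C10H12

C10H12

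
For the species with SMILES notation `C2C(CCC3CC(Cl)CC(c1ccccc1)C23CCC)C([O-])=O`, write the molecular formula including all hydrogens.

Heavy atoms from the SMILES: 20 C, 1 Cl, 2 O.
Implicit hydrogens by atom environment:
  7 × C: 2 H each → 14
  5 × C (aromatic): 1 H each → 5
  4 × C: 1 H each → 4
  2 × C: no H
  1 × C: 3 H
  1 × C (aromatic): no H
  1 × Cl: no H
  1 × O: no H
  1 × O (charge -1): no H
  Total hydrogens = 26.
Net charge -1.
Molecular formula: C20H26ClO2-

C20H26ClO2-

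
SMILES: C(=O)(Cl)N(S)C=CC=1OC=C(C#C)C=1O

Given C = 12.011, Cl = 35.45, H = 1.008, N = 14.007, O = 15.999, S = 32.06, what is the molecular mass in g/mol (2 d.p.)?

243.66

Molecular formula: C9H6ClNO3S.
M = 9×12.011 + 1×35.45 + 6×1.008 + 1×14.007 + 3×15.999 + 1×32.06 = 243.66 g/mol.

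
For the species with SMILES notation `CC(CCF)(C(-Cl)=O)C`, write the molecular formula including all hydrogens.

Heavy atoms from the SMILES: 6 C, 1 Cl, 1 F, 1 O.
Implicit hydrogens by atom environment:
  2 × C: 3 H each → 6
  2 × C: 2 H each → 4
  2 × C: no H
  1 × Cl: no H
  1 × F: no H
  1 × O: no H
  Total hydrogens = 10.
Molecular formula: C6H10ClFO

C6H10ClFO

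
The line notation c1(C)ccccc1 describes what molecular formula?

C7H8

Heavy atoms from the SMILES: 7 C.
Implicit hydrogens by atom environment:
  5 × C (aromatic): 1 H each → 5
  1 × C: 3 H
  1 × C (aromatic): no H
  Total hydrogens = 8.
Molecular formula: C7H8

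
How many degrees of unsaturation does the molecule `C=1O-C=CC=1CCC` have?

3

Molecular formula from the SMILES: C7H10O.
DoU = (2C + 2 + N − H − X)/2 = (2·7 + 2 + 0 − 10 − 0)/2 = 6/2 = 3.
(Structurally: 1 ring(s) + 2 π bond(s) = 3.)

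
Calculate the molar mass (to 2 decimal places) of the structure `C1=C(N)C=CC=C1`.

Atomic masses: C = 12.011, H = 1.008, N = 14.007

93.13

Molecular formula: C6H7N.
M = 6×12.011 + 7×1.008 + 1×14.007 = 93.13 g/mol.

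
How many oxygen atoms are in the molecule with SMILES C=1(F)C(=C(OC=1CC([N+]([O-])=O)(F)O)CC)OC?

5

The symbol for oxygen appears 5 times in the SMILES.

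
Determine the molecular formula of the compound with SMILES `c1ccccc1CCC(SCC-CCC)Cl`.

C14H21ClS

Heavy atoms from the SMILES: 14 C, 1 Cl, 1 S.
Implicit hydrogens by atom environment:
  6 × C: 2 H each → 12
  5 × C (aromatic): 1 H each → 5
  1 × C: 3 H
  1 × C: 1 H
  1 × C (aromatic): no H
  1 × Cl: no H
  1 × S: no H
  Total hydrogens = 21.
Molecular formula: C14H21ClS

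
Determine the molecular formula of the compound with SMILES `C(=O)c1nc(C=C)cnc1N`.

C7H7N3O

Heavy atoms from the SMILES: 7 C, 3 N, 1 O.
Implicit hydrogens by atom environment:
  3 × C (aromatic): no H
  2 × C: 1 H each → 2
  2 × N (aromatic): no H
  1 × C: 2 H
  1 × C (aromatic): 1 H
  1 × N: 2 H
  1 × O: no H
  Total hydrogens = 7.
Molecular formula: C7H7N3O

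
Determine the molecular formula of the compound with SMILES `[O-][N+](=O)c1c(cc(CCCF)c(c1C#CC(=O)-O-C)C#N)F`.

C14H10F2N2O4

Heavy atoms from the SMILES: 14 C, 2 F, 2 N, 4 O.
Implicit hydrogens by atom environment:
  5 × C (aromatic): no H
  4 × C: no H
  3 × C: 2 H each → 6
  3 × O: no H
  2 × F: no H
  1 × C: 3 H
  1 × C (aromatic): 1 H
  1 × N (charge +1): no H
  1 × N: no H
  1 × O (charge -1): no H
  Total hydrogens = 10.
Molecular formula: C14H10F2N2O4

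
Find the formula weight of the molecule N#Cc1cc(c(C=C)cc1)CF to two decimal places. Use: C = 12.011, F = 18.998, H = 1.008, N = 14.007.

Molecular formula: C10H8FN.
M = 10×12.011 + 1×18.998 + 8×1.008 + 1×14.007 = 161.18 g/mol.

161.18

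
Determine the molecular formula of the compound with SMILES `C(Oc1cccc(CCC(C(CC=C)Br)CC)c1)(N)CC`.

Heavy atoms from the SMILES: 1 Br, 18 C, 1 N, 1 O.
Implicit hydrogens by atom environment:
  6 × C: 2 H each → 12
  4 × C: 1 H each → 4
  4 × C (aromatic): 1 H each → 4
  2 × C: 3 H each → 6
  2 × C (aromatic): no H
  1 × Br: no H
  1 × N: 2 H
  1 × O: no H
  Total hydrogens = 28.
Molecular formula: C18H28BrNO

C18H28BrNO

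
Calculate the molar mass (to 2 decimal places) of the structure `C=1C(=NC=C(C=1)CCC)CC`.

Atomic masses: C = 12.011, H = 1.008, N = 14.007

Molecular formula: C10H15N.
M = 10×12.011 + 15×1.008 + 1×14.007 = 149.24 g/mol.

149.24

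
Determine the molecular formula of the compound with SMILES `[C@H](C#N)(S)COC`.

C4H7NOS

Heavy atoms from the SMILES: 4 C, 1 N, 1 O, 1 S.
Implicit hydrogens by atom environment:
  1 × C: 3 H
  1 × C: 2 H
  1 × C: 1 H
  1 × C: no H
  1 × N: no H
  1 × O: no H
  1 × S: 1 H
  Total hydrogens = 7.
Molecular formula: C4H7NOS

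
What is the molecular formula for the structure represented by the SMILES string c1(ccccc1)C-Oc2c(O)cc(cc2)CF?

Heavy atoms from the SMILES: 14 C, 1 F, 2 O.
Implicit hydrogens by atom environment:
  8 × C (aromatic): 1 H each → 8
  4 × C (aromatic): no H
  2 × C: 2 H each → 4
  1 × F: no H
  1 × O: 1 H
  1 × O: no H
  Total hydrogens = 13.
Molecular formula: C14H13FO2

C14H13FO2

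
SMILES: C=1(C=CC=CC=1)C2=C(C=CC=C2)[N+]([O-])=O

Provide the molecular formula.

Heavy atoms from the SMILES: 12 C, 1 N, 2 O.
Implicit hydrogens by atom environment:
  9 × C (aromatic): 1 H each → 9
  3 × C (aromatic): no H
  1 × N (charge +1): no H
  1 × O: no H
  1 × O (charge -1): no H
  Total hydrogens = 9.
Molecular formula: C12H9NO2

C12H9NO2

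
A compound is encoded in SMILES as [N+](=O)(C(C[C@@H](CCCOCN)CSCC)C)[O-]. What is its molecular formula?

C11H24N2O3S

Heavy atoms from the SMILES: 11 C, 2 N, 3 O, 1 S.
Implicit hydrogens by atom environment:
  7 × C: 2 H each → 14
  2 × C: 3 H each → 6
  2 × C: 1 H each → 2
  2 × O: no H
  1 × N: 2 H
  1 × N (charge +1): no H
  1 × O (charge -1): no H
  1 × S: no H
  Total hydrogens = 24.
Molecular formula: C11H24N2O3S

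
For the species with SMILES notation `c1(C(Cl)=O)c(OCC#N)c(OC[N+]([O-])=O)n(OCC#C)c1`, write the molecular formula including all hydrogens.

C11H8ClN3O6

Heavy atoms from the SMILES: 11 C, 1 Cl, 3 N, 6 O.
Implicit hydrogens by atom environment:
  5 × O: no H
  3 × C: 2 H each → 6
  3 × C (aromatic): no H
  3 × C: no H
  1 × C (aromatic): 1 H
  1 × C: 1 H
  1 × Cl: no H
  1 × N (aromatic): no H
  1 × N: no H
  1 × N (charge +1): no H
  1 × O (charge -1): no H
  Total hydrogens = 8.
Molecular formula: C11H8ClN3O6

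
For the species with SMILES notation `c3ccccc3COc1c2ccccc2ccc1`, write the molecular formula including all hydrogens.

C17H14O

Heavy atoms from the SMILES: 17 C, 1 O.
Implicit hydrogens by atom environment:
  12 × C (aromatic): 1 H each → 12
  4 × C (aromatic): no H
  1 × C: 2 H
  1 × O: no H
  Total hydrogens = 14.
Molecular formula: C17H14O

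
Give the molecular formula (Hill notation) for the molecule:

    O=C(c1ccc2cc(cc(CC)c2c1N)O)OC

C14H15NO3

Heavy atoms from the SMILES: 14 C, 1 N, 3 O.
Implicit hydrogens by atom environment:
  6 × C (aromatic): no H
  4 × C (aromatic): 1 H each → 4
  2 × C: 3 H each → 6
  2 × O: no H
  1 × C: 2 H
  1 × C: no H
  1 × N: 2 H
  1 × O: 1 H
  Total hydrogens = 15.
Molecular formula: C14H15NO3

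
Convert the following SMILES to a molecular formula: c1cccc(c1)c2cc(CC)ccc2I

Heavy atoms from the SMILES: 14 C, 1 I.
Implicit hydrogens by atom environment:
  8 × C (aromatic): 1 H each → 8
  4 × C (aromatic): no H
  1 × C: 3 H
  1 × C: 2 H
  1 × I: no H
  Total hydrogens = 13.
Molecular formula: C14H13I

C14H13I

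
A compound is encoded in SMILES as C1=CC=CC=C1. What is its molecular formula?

Heavy atoms from the SMILES: 6 C.
Implicit hydrogens by atom environment:
  6 × C (aromatic): 1 H each → 6
  Total hydrogens = 6.
Molecular formula: C6H6

C6H6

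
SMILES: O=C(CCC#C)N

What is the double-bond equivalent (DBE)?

Molecular formula from the SMILES: C5H7NO.
DoU = (2C + 2 + N − H − X)/2 = (2·5 + 2 + 1 − 7 − 0)/2 = 6/2 = 3.
(Structurally: 0 ring(s) + 3 π bond(s) = 3.)

3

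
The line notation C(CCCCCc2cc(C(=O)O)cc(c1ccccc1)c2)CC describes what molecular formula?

C21H26O2

Heavy atoms from the SMILES: 21 C, 2 O.
Implicit hydrogens by atom environment:
  8 × C (aromatic): 1 H each → 8
  7 × C: 2 H each → 14
  4 × C (aromatic): no H
  1 × C: 3 H
  1 × C: no H
  1 × O: 1 H
  1 × O: no H
  Total hydrogens = 26.
Molecular formula: C21H26O2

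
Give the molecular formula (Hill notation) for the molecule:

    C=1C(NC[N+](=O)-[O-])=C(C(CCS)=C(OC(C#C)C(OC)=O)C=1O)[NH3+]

C14H18N3O6S+

Heavy atoms from the SMILES: 14 C, 3 N, 6 O, 1 S.
Implicit hydrogens by atom environment:
  5 × C (aromatic): no H
  4 × O: no H
  3 × C: 2 H each → 6
  2 × C: 1 H each → 2
  2 × C: no H
  1 × C: 3 H
  1 × C (aromatic): 1 H
  1 × N (charge +1): 3 H
  1 × N: 1 H
  1 × N (charge +1): no H
  1 × O: 1 H
  1 × O (charge -1): no H
  1 × S: 1 H
  Total hydrogens = 18.
Net charge +1.
Molecular formula: C14H18N3O6S+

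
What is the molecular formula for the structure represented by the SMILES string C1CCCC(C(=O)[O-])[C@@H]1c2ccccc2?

C13H15O2-

Heavy atoms from the SMILES: 13 C, 2 O.
Implicit hydrogens by atom environment:
  5 × C (aromatic): 1 H each → 5
  4 × C: 2 H each → 8
  2 × C: 1 H each → 2
  1 × C (aromatic): no H
  1 × C: no H
  1 × O: no H
  1 × O (charge -1): no H
  Total hydrogens = 15.
Net charge -1.
Molecular formula: C13H15O2-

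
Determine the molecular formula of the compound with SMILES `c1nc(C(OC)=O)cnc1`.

Heavy atoms from the SMILES: 6 C, 2 N, 2 O.
Implicit hydrogens by atom environment:
  3 × C (aromatic): 1 H each → 3
  2 × N (aromatic): no H
  2 × O: no H
  1 × C: 3 H
  1 × C (aromatic): no H
  1 × C: no H
  Total hydrogens = 6.
Molecular formula: C6H6N2O2

C6H6N2O2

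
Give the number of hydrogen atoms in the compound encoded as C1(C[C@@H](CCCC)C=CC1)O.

Hydrogens are implicit in SMILES; fill each atom to its normal valence:
  5 × C: 2 H each → 10
  4 × C: 1 H each → 4
  1 × C: 3 H
  1 × O: 1 H
  Total hydrogens = 18.

18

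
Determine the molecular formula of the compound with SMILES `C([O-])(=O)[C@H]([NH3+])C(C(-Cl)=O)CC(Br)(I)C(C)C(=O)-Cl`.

C9H11BrCl2INO4

Heavy atoms from the SMILES: 1 Br, 9 C, 2 Cl, 1 I, 1 N, 4 O.
Implicit hydrogens by atom environment:
  4 × C: no H
  3 × C: 1 H each → 3
  3 × O: no H
  2 × Cl: no H
  1 × Br: no H
  1 × C: 3 H
  1 × C: 2 H
  1 × I: no H
  1 × N (charge +1): 3 H
  1 × O (charge -1): no H
  Total hydrogens = 11.
Molecular formula: C9H11BrCl2INO4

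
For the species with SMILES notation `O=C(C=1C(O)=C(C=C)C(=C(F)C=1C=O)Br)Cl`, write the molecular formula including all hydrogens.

C10H5BrClFO3

Heavy atoms from the SMILES: 1 Br, 10 C, 1 Cl, 1 F, 3 O.
Implicit hydrogens by atom environment:
  6 × C (aromatic): no H
  2 × C: 1 H each → 2
  2 × O: no H
  1 × Br: no H
  1 × C: 2 H
  1 × C: no H
  1 × Cl: no H
  1 × F: no H
  1 × O: 1 H
  Total hydrogens = 5.
Molecular formula: C10H5BrClFO3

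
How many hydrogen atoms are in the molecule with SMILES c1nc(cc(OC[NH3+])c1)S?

Hydrogens are implicit in SMILES; fill each atom to its normal valence:
  3 × C (aromatic): 1 H each → 3
  2 × C (aromatic): no H
  1 × C: 2 H
  1 × N (charge +1): 3 H
  1 × N (aromatic): no H
  1 × O: no H
  1 × S: 1 H
  Total hydrogens = 9.

9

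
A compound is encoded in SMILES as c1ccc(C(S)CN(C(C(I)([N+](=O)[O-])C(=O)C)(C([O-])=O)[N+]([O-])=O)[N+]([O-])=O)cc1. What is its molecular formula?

C13H12IN4O9S-

Heavy atoms from the SMILES: 13 C, 1 I, 4 N, 9 O, 1 S.
Implicit hydrogens by atom environment:
  5 × C (aromatic): 1 H each → 5
  5 × O: no H
  4 × C: no H
  4 × O (charge -1): no H
  3 × N (charge +1): no H
  1 × C: 3 H
  1 × C: 2 H
  1 × C: 1 H
  1 × C (aromatic): no H
  1 × I: no H
  1 × N: no H
  1 × S: 1 H
  Total hydrogens = 12.
Net charge -1.
Molecular formula: C13H12IN4O9S-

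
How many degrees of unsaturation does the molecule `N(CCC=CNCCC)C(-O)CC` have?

Molecular formula from the SMILES: C10H22N2O.
DoU = (2C + 2 + N − H − X)/2 = (2·10 + 2 + 2 − 22 − 0)/2 = 2/2 = 1.
(Structurally: 0 ring(s) + 1 π bond(s) = 1.)

1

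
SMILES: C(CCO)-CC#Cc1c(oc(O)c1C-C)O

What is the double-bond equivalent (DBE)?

Molecular formula from the SMILES: C12H16O4.
DoU = (2C + 2 + N − H − X)/2 = (2·12 + 2 + 0 − 16 − 0)/2 = 10/2 = 5.
(Structurally: 1 ring(s) + 4 π bond(s) = 5.)

5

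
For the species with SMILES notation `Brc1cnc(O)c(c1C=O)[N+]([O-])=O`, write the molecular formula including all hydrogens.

Heavy atoms from the SMILES: 1 Br, 6 C, 2 N, 4 O.
Implicit hydrogens by atom environment:
  4 × C (aromatic): no H
  2 × O: no H
  1 × Br: no H
  1 × C (aromatic): 1 H
  1 × C: 1 H
  1 × N (aromatic): no H
  1 × N (charge +1): no H
  1 × O: 1 H
  1 × O (charge -1): no H
  Total hydrogens = 3.
Molecular formula: C6H3BrN2O4

C6H3BrN2O4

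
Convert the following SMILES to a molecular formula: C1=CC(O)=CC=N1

C5H5NO

Heavy atoms from the SMILES: 5 C, 1 N, 1 O.
Implicit hydrogens by atom environment:
  4 × C (aromatic): 1 H each → 4
  1 × C (aromatic): no H
  1 × N (aromatic): no H
  1 × O: 1 H
  Total hydrogens = 5.
Molecular formula: C5H5NO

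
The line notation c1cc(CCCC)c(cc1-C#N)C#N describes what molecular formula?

Heavy atoms from the SMILES: 12 C, 2 N.
Implicit hydrogens by atom environment:
  3 × C: 2 H each → 6
  3 × C (aromatic): 1 H each → 3
  3 × C (aromatic): no H
  2 × C: no H
  2 × N: no H
  1 × C: 3 H
  Total hydrogens = 12.
Molecular formula: C12H12N2

C12H12N2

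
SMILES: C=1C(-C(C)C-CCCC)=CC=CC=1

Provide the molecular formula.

C13H20

Heavy atoms from the SMILES: 13 C.
Implicit hydrogens by atom environment:
  5 × C (aromatic): 1 H each → 5
  4 × C: 2 H each → 8
  2 × C: 3 H each → 6
  1 × C: 1 H
  1 × C (aromatic): no H
  Total hydrogens = 20.
Molecular formula: C13H20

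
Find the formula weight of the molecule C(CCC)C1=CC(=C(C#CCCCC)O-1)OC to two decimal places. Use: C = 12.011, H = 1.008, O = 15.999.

234.34

Molecular formula: C15H22O2.
M = 15×12.011 + 22×1.008 + 2×15.999 = 234.34 g/mol.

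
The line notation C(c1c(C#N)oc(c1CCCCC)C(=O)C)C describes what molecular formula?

Heavy atoms from the SMILES: 14 C, 1 N, 2 O.
Implicit hydrogens by atom environment:
  5 × C: 2 H each → 10
  4 × C (aromatic): no H
  3 × C: 3 H each → 9
  2 × C: no H
  1 × N: no H
  1 × O (aromatic): no H
  1 × O: no H
  Total hydrogens = 19.
Molecular formula: C14H19NO2

C14H19NO2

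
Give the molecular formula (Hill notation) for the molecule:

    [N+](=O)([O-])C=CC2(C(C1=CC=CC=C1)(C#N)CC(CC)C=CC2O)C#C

Heavy atoms from the SMILES: 20 C, 2 N, 3 O.
Implicit hydrogens by atom environment:
  7 × C: 1 H each → 7
  5 × C (aromatic): 1 H each → 5
  4 × C: no H
  2 × C: 2 H each → 4
  1 × C: 3 H
  1 × C (aromatic): no H
  1 × N: no H
  1 × N (charge +1): no H
  1 × O: 1 H
  1 × O: no H
  1 × O (charge -1): no H
  Total hydrogens = 20.
Molecular formula: C20H20N2O3

C20H20N2O3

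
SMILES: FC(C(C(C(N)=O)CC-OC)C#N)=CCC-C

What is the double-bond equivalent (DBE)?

Molecular formula from the SMILES: C12H19FN2O2.
DoU = (2C + 2 + N − H − X)/2 = (2·12 + 2 + 2 − 19 − 1)/2 = 8/2 = 4.
(Structurally: 0 ring(s) + 4 π bond(s) = 4.)

4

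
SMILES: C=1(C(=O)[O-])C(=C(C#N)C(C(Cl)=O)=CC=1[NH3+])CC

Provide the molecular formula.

C11H9ClN2O3

Heavy atoms from the SMILES: 11 C, 1 Cl, 2 N, 3 O.
Implicit hydrogens by atom environment:
  5 × C (aromatic): no H
  3 × C: no H
  2 × O: no H
  1 × C: 3 H
  1 × C: 2 H
  1 × C (aromatic): 1 H
  1 × Cl: no H
  1 × N (charge +1): 3 H
  1 × N: no H
  1 × O (charge -1): no H
  Total hydrogens = 9.
Molecular formula: C11H9ClN2O3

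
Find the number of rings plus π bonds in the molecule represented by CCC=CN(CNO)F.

Molecular formula from the SMILES: C5H11FN2O.
DoU = (2C + 2 + N − H − X)/2 = (2·5 + 2 + 2 − 11 − 1)/2 = 2/2 = 1.
(Structurally: 0 ring(s) + 1 π bond(s) = 1.)

1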